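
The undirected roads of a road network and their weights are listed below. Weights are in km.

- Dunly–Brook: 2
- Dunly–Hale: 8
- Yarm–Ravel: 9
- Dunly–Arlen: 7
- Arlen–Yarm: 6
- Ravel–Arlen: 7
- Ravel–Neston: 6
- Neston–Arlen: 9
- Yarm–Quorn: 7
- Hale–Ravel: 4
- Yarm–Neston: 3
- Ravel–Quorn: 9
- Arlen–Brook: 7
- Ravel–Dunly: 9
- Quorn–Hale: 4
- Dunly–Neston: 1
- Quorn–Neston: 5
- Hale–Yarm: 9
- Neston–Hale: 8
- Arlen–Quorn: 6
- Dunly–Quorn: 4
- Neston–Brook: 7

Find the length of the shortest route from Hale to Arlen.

10 km

Compare a few routes:
Hale–Quorn–Dunly–Arlen: 4+4+7 = 15
Hale–Ravel–Arlen: 4+7 = 11
Hale–Quorn–Arlen: 4+6 = 10
Hale–Yarm–Arlen: 9+6 = 15
The minimum is 10 km via Hale–Quorn–Arlen.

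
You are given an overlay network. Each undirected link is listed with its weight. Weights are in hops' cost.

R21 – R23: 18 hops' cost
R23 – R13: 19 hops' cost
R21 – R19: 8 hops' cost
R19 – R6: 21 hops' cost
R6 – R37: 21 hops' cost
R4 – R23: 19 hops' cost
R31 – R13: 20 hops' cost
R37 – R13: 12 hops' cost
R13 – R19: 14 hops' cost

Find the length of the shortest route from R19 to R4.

45 hops' cost

Shortest distances from R19:
R19: 0
R21: 8  (via R19)
R13: 14  (via R19)
R6: 21  (via R19)
R23: 26  (via R21)
R37: 26  (via R13)
R31: 34  (via R13)
R4: 45  (via R23)
Shortest route: R19 → R21 → R23 → R4 = 45 hops' cost.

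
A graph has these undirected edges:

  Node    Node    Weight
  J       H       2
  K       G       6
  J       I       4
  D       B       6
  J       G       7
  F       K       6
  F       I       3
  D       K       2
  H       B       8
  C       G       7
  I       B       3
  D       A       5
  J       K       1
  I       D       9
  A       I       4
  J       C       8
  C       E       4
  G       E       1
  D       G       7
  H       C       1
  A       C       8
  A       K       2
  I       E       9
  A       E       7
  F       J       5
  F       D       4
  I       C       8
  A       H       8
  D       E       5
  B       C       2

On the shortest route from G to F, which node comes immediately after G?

E

Candidate routes:
G–K–F: 6+6 = 12
G–J–F: 7+5 = 12
G–E–D–F: 1+5+4 = 10
G–D–F: 7+4 = 11
The minimum is 10 via G–E–D–F.
So from G the first move is to E.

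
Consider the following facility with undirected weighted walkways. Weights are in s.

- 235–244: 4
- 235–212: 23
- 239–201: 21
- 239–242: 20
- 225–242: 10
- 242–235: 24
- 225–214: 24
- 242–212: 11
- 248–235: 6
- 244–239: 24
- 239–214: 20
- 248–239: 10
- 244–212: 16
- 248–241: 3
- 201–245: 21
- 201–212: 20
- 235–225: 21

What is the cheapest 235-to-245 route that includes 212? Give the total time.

Shortest 235→212: 235–244–212 = 20
Best 212 to 245: 212–201–245 costing 41
Total via 212: 20 + 41 = 61 s.

61 s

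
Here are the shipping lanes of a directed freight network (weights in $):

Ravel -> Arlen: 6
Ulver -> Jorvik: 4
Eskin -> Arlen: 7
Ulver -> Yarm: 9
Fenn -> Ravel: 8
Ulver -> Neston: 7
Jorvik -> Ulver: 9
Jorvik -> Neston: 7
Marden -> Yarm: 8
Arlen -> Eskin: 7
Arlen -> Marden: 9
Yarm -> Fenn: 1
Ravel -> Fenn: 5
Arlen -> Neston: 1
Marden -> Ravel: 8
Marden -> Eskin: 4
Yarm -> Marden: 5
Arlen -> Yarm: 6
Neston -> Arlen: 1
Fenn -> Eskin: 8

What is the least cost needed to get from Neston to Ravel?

$16

Candidate routes:
Neston → Arlen → Yarm → Fenn → Ravel: 1+6+1+8 = 16
Neston → Arlen → Marden → Ravel: 1+9+8 = 18
Cheapest is Neston → Arlen → Yarm → Fenn → Ravel at $16.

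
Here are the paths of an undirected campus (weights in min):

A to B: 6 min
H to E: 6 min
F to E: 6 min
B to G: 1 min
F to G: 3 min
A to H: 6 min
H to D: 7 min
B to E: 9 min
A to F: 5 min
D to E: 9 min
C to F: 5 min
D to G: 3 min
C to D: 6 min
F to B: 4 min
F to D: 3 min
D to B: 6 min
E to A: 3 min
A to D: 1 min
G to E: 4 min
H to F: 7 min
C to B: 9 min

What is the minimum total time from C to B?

Settle nodes by increasing distance from C:
C: 0
F: 5  (via C)
D: 6  (via C)
A: 7  (via D)
G: 8  (via F)
B: 9  (via C)
Shortest route: C–B = 9 min.

9 min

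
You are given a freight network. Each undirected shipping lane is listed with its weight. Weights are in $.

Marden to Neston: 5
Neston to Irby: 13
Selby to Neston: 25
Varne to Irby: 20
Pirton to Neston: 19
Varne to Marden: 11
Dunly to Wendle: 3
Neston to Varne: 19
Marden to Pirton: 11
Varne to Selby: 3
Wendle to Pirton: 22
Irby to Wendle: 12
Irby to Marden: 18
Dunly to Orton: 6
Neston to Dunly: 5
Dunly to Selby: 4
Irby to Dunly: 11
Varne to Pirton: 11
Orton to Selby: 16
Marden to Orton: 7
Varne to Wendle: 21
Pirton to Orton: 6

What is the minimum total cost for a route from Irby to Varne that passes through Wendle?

Best Irby to Wendle: Irby → Wendle costing 12
Best Wendle to Varne: Wendle → Dunly → Selby → Varne costing 10
Total via Wendle: 12 + 10 = $22.

$22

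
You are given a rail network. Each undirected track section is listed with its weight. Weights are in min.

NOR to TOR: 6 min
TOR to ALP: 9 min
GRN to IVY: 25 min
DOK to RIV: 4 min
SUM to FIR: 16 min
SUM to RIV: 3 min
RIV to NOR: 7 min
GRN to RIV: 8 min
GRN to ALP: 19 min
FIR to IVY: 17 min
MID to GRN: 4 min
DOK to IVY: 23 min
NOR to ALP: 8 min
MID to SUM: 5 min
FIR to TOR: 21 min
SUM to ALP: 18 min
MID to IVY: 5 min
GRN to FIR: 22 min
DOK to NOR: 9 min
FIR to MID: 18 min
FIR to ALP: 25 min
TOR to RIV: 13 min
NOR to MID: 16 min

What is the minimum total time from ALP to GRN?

Candidate routes:
ALP → GRN: 19 = 19
ALP → NOR → RIV → GRN: 8+7+8 = 23
Cheapest is ALP → GRN at 19 min.

19 min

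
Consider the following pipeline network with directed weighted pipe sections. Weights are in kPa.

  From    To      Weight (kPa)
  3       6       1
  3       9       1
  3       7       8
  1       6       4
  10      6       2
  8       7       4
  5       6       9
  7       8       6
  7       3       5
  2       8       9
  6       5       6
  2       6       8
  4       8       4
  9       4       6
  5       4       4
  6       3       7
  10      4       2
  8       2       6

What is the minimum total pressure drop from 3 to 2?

17 kPa

Running Dijkstra from 3:
3: 0
6: 1  (via 3)
9: 1  (via 3)
4: 7  (via 9)
5: 7  (via 6)
7: 8  (via 3)
8: 11  (via 4)
2: 17  (via 8)
Shortest route: 3 → 9 → 4 → 8 → 2 = 17 kPa.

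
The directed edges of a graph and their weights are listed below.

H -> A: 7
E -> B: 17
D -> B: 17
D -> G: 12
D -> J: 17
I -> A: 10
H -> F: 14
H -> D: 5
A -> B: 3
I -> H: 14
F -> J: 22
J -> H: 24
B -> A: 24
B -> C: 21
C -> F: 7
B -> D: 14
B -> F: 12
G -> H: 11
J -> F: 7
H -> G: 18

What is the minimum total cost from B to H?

37

Enumerating some paths:
B–F–J–H: 12+22+24 = 58
B–C–F–J–H: 21+7+22+24 = 74
B–D–G–H: 14+12+11 = 37
B–D–J–H: 14+17+24 = 55
The minimum is 37 via B–D–G–H.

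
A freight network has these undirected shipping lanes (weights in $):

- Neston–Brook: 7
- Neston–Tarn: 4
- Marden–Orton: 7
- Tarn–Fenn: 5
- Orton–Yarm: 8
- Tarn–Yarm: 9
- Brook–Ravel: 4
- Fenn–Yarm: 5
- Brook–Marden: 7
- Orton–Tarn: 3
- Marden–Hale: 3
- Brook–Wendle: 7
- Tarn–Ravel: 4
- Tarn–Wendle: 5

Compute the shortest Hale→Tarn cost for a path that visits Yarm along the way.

Shortest Hale→Yarm: Hale → Marden → Orton → Yarm = 18
Best Yarm to Tarn: Yarm → Tarn costing 9
Total via Yarm: 18 + 9 = $27.

$27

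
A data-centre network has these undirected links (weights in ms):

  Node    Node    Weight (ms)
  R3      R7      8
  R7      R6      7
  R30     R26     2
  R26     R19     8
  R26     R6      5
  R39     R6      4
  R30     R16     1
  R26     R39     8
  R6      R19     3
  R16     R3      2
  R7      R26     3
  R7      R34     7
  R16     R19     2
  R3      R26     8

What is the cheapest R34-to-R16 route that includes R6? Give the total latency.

Best R34 to R6: R34 → R7 → R6 costing 14
Shortest R6→R16: R6 → R19 → R16 = 5
Total via R6: 14 + 5 = 19 ms.

19 ms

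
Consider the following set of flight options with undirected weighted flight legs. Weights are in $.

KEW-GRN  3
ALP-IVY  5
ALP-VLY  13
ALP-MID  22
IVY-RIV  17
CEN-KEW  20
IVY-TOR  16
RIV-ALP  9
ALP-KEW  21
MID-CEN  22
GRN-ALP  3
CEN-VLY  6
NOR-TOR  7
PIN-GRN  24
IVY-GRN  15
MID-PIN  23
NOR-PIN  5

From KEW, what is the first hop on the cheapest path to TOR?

Enumerating some paths:
KEW - GRN - IVY - TOR: 3+15+16 = 34
KEW - GRN - ALP - IVY - TOR: 3+3+5+16 = 27
Cheapest is KEW - GRN - ALP - IVY - TOR at $27.
So from KEW the first move is to GRN.

GRN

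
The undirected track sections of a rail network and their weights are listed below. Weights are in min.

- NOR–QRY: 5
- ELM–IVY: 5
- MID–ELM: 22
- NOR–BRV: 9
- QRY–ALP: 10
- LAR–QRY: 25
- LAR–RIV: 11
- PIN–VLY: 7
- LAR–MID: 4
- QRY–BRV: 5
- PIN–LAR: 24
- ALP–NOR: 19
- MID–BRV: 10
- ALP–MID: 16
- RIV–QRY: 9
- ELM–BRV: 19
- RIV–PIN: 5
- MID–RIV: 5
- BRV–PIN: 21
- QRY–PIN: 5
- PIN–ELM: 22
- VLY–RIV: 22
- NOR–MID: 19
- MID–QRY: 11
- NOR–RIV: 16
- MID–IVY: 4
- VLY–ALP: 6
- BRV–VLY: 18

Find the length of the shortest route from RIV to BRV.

14 min

Running Dijkstra from RIV:
RIV: 0
PIN: 5  (via RIV)
MID: 5  (via RIV)
IVY: 9  (via MID)
QRY: 9  (via RIV)
LAR: 9  (via MID)
VLY: 12  (via PIN)
BRV: 14  (via QRY)
Shortest route: RIV–QRY–BRV = 14 min.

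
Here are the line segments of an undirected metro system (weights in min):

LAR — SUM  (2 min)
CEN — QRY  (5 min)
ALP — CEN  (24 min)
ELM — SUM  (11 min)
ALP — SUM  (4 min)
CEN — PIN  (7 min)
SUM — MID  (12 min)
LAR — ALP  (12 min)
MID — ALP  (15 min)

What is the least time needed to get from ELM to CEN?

39 min

Enumerating some paths:
ELM - SUM - LAR - ALP - CEN: 11+2+12+24 = 49
ELM - SUM - ALP - CEN: 11+4+24 = 39
ELM - SUM - MID - ALP - CEN: 11+12+15+24 = 62
Cheapest is ELM - SUM - ALP - CEN at 39 min.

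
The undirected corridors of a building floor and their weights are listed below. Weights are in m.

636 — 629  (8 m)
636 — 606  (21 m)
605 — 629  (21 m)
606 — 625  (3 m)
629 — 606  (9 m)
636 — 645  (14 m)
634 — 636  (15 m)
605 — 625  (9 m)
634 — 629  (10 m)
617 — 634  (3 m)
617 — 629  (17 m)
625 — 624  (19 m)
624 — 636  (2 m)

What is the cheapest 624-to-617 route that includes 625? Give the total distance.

Best 624 to 625: 624 → 625 costing 19
Best 625 to 617: 625 → 606 → 629 → 634 → 617 costing 25
Total via 625: 19 + 25 = 44 m.

44 m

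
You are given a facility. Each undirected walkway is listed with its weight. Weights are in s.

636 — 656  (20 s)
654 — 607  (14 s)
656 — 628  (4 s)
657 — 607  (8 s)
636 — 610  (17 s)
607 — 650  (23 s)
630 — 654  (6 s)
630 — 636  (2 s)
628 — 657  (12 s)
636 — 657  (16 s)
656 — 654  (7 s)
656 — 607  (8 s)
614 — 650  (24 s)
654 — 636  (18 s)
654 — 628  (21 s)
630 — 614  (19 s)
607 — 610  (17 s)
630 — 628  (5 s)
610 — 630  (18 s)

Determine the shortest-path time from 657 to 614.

36 s

Enumerating some paths:
657–636–630–614: 16+2+19 = 37
657–628–630–614: 12+5+19 = 36
The minimum is 36 s via 657–628–630–614.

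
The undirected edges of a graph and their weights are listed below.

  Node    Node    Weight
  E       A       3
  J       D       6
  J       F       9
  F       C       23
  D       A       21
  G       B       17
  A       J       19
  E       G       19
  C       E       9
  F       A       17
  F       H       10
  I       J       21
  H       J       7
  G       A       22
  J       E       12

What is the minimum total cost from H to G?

38

Enumerating some paths:
H–J–E–A–G: 7+12+3+22 = 44
H–J–A–G: 7+19+22 = 48
H–J–A–E–G: 7+19+3+19 = 48
H–J–E–G: 7+12+19 = 38
The minimum is 38 via H–J–E–G.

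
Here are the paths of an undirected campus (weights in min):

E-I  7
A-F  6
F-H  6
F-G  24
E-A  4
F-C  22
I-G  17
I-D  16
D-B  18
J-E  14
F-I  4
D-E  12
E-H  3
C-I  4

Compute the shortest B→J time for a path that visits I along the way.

Best B to I: B–D–I costing 34
Shortest I→J: I–E–J = 21
Total via I: 34 + 21 = 55 min.

55 min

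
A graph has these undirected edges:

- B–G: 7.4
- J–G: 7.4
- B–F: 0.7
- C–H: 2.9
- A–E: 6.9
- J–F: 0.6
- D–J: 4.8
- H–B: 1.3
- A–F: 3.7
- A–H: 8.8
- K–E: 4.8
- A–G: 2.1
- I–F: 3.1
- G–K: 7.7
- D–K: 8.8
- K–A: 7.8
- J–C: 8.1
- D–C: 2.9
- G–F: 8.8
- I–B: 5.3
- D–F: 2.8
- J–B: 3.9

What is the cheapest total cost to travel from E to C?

15.5

Running Dijkstra from E:
E: 0
K: 4.8  (via E)
A: 6.9  (via E)
G: 9  (via A)
F: 10.6  (via A)
J: 11.2  (via F)
B: 11.3  (via F)
H: 12.6  (via B)
D: 13.4  (via F)
I: 13.7  (via F)
C: 15.5  (via H)
Shortest route: E–A–F–B–H–C = 15.5.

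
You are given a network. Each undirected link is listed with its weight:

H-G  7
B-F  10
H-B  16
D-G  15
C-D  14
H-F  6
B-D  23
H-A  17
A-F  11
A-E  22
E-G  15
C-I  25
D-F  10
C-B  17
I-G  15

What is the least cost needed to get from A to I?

Shortest distances from A:
A: 0
F: 11  (via A)
H: 17  (via A)
B: 21  (via F)
D: 21  (via F)
E: 22  (via A)
G: 24  (via H)
C: 35  (via D)
I: 39  (via G)
Shortest route: A–H–G–I = 39.

39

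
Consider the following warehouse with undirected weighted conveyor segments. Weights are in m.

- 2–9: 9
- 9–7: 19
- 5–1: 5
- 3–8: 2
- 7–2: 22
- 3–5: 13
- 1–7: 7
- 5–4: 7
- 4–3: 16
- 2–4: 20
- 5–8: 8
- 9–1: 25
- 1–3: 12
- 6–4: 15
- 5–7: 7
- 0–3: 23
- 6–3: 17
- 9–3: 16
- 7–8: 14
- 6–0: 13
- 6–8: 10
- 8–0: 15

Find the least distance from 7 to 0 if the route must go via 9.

Shortest 7→9: 7 → 9 = 19
Best 9 to 0: 9 → 3 → 8 → 0 costing 33
Total via 9: 19 + 33 = 52 m.

52 m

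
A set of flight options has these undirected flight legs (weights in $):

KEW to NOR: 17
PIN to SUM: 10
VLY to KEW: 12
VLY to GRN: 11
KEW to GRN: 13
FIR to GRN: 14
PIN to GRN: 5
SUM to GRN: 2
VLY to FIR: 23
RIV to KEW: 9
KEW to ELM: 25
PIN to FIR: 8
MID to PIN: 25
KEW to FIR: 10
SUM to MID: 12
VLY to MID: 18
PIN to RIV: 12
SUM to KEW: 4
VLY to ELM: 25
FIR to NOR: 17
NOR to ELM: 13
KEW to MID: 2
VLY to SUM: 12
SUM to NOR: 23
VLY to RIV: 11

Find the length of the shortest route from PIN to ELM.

Running Dijkstra from PIN:
PIN: 0
GRN: 5  (via PIN)
SUM: 7  (via GRN)
FIR: 8  (via PIN)
KEW: 11  (via SUM)
RIV: 12  (via PIN)
MID: 13  (via KEW)
VLY: 16  (via GRN)
NOR: 25  (via FIR)
ELM: 36  (via KEW)
Shortest route: PIN → GRN → SUM → KEW → ELM = $36.

$36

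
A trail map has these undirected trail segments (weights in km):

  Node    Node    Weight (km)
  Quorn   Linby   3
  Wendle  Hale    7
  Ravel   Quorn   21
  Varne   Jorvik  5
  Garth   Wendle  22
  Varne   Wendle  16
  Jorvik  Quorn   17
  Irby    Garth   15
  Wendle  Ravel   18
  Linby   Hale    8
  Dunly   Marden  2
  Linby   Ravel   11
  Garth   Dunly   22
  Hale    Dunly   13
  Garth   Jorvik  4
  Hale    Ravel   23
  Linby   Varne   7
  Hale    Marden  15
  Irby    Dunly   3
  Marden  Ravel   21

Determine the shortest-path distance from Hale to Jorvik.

20 km

Candidate routes:
Hale–Linby–Varne–Jorvik: 8+7+5 = 20
Hale–Linby–Quorn–Jorvik: 8+3+17 = 28
Cheapest is Hale–Linby–Varne–Jorvik at 20 km.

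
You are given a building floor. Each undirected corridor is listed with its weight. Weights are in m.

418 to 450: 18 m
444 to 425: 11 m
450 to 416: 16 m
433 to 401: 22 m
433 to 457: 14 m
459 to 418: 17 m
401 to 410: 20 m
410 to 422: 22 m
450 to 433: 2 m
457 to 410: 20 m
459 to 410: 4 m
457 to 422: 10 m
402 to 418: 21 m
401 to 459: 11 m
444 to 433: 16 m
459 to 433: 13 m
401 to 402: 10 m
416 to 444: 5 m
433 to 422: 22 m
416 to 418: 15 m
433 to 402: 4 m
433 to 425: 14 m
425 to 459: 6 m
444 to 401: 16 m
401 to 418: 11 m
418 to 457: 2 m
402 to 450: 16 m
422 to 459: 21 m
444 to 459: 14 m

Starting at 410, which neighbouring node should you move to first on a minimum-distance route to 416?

Compare a few routes:
410–459–444–416: 4+14+5 = 23
410–459–425–444–416: 4+6+11+5 = 26
410–459–433–450–416: 4+13+2+16 = 35
Cheapest is 410–459–444–416 at 23 m.
So from 410 the first move is to 459.

459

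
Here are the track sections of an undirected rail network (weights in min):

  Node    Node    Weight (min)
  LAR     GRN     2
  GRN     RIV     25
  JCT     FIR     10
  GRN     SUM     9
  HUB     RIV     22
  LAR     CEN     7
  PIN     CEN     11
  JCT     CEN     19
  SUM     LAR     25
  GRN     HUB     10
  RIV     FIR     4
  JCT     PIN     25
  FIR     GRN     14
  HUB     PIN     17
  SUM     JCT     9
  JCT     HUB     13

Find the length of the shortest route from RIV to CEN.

27 min

Settle nodes by increasing distance from RIV:
RIV: 0
FIR: 4  (via RIV)
JCT: 14  (via FIR)
GRN: 18  (via FIR)
LAR: 20  (via GRN)
HUB: 22  (via RIV)
SUM: 23  (via JCT)
CEN: 27  (via LAR)
Shortest route: RIV–FIR–GRN–LAR–CEN = 27 min.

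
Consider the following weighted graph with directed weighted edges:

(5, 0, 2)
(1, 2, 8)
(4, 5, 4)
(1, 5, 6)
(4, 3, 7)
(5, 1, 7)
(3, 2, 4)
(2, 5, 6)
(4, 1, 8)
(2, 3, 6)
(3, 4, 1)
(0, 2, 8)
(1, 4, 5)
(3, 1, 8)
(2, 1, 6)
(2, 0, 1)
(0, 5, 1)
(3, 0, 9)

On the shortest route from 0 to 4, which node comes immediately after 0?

5

Compare a few routes:
0 → 5 → 1 → 4: 1+7+5 = 13
0 → 2 → 3 → 4: 8+6+1 = 15
Cheapest is 0 → 5 → 1 → 4 at 13.
So from 0 the first move is to 5.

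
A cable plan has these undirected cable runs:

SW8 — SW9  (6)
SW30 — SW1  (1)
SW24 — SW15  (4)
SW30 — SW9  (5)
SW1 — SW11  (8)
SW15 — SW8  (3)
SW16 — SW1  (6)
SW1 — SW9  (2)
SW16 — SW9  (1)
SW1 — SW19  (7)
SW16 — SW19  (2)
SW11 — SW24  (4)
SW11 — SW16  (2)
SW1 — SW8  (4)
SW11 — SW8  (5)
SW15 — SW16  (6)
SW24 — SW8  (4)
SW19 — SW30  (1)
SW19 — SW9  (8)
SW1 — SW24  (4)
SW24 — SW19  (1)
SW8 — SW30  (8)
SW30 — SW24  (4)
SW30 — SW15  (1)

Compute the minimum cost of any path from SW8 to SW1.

Enumerating some paths:
SW8–SW15–SW30–SW1: 3+1+1 = 5
SW8–SW1: 4 = 4
The minimum is 4 via SW8–SW1.

4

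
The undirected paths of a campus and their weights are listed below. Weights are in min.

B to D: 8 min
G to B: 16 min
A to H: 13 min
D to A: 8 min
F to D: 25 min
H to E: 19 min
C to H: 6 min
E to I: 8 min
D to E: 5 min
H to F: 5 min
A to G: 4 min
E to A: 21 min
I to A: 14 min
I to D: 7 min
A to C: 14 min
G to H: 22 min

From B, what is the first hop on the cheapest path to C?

Compare a few routes:
B–D–A–C: 8+8+14 = 30
B–G–A–C: 16+4+14 = 34
Cheapest is B–D–A–C at 30 min.
So from B the first move is to D.

D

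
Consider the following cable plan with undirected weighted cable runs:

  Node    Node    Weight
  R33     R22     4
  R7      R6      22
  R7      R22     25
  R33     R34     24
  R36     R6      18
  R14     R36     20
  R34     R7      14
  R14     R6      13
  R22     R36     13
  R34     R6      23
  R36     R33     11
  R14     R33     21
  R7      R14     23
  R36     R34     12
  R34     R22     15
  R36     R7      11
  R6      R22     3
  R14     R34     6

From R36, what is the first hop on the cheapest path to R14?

R34

Enumerating some paths:
R36–R14: 20 = 20
R36–R22–R6–R14: 13+3+13 = 29
R36–R34–R14: 12+6 = 18
Cheapest is R36–R34–R14 at 18.
So from R36 the first move is to R34.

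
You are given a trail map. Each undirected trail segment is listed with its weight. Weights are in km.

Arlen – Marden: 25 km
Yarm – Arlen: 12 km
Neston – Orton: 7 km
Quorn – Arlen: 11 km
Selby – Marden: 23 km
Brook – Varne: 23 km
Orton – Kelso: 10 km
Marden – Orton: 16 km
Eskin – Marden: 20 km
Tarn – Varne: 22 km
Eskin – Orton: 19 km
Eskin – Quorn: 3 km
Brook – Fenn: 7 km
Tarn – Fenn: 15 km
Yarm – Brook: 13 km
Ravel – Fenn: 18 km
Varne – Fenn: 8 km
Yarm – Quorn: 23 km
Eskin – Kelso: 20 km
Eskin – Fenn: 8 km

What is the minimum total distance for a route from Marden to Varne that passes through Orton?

51 km

Shortest Marden→Orton: Marden → Orton = 16
Shortest Orton→Varne: Orton → Eskin → Fenn → Varne = 35
Total via Orton: 16 + 35 = 51 km.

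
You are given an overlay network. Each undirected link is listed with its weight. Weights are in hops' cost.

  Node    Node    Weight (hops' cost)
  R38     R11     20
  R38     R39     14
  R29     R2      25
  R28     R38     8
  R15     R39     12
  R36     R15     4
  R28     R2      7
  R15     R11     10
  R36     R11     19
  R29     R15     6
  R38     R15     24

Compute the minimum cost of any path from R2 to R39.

29 hops' cost

Running Dijkstra from R2:
R2: 0
R28: 7  (via R2)
R38: 15  (via R28)
R29: 25  (via R2)
R39: 29  (via R38)
Shortest route: R2–R28–R38–R39 = 29 hops' cost.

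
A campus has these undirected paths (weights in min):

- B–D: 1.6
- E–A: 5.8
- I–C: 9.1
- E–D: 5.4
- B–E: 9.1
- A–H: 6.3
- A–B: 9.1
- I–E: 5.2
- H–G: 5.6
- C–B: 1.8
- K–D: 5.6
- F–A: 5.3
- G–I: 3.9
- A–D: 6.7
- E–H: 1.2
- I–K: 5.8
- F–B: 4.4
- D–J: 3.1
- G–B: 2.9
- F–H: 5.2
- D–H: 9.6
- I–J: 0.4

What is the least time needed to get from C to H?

Settle nodes by increasing distance from C:
C: 0
B: 1.8  (via C)
D: 3.4  (via B)
G: 4.7  (via B)
F: 6.2  (via B)
J: 6.5  (via D)
I: 6.9  (via J)
E: 8.8  (via D)
K: 9  (via D)
H: 10  (via E)
Shortest route: C–B–D–E–H = 10 min.

10 min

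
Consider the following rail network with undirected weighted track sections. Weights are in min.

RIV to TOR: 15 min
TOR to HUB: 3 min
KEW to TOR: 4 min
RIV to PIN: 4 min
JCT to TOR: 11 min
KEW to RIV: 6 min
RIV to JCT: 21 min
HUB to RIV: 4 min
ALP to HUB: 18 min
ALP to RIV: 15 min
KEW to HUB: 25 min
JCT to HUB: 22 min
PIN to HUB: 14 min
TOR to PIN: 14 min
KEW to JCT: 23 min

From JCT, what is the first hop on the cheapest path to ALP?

TOR

Candidate routes:
JCT → TOR → HUB → ALP: 11+3+18 = 32
JCT → TOR → HUB → RIV → ALP: 11+3+4+15 = 33
JCT → RIV → ALP: 21+15 = 36
The minimum is 32 min via JCT → TOR → HUB → ALP.
So from JCT the first move is to TOR.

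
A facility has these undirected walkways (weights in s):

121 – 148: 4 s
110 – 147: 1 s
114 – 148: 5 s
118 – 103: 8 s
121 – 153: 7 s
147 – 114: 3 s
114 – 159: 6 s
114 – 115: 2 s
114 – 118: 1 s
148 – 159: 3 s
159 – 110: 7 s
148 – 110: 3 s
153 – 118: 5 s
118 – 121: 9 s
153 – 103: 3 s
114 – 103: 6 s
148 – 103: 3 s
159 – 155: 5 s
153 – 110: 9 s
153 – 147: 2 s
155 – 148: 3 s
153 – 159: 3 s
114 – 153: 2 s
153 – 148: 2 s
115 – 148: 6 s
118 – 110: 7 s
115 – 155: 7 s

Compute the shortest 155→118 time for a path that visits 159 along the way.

Shortest 155→159: 155–159 = 5
Best 159 to 118: 159–153–114–118 costing 6
Total via 159: 5 + 6 = 11 s.

11 s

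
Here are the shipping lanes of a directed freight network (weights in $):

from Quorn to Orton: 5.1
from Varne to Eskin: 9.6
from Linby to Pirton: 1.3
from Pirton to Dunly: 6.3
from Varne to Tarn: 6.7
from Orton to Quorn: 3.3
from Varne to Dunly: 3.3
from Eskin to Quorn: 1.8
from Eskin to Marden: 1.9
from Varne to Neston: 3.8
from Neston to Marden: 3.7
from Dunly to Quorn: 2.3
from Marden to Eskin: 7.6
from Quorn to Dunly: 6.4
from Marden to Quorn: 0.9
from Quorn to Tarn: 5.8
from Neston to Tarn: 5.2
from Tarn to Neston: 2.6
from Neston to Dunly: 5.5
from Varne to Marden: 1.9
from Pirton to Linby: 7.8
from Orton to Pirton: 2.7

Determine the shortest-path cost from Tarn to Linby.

$22.8

Settle nodes by increasing distance from Tarn:
Tarn: 0
Neston: 2.6  (via Tarn)
Marden: 6.3  (via Neston)
Quorn: 7.2  (via Marden)
Dunly: 8.1  (via Neston)
Orton: 12.3  (via Quorn)
Eskin: 13.9  (via Marden)
Pirton: 15  (via Orton)
Linby: 22.8  (via Pirton)
Shortest route: Tarn → Neston → Marden → Quorn → Orton → Pirton → Linby = $22.8.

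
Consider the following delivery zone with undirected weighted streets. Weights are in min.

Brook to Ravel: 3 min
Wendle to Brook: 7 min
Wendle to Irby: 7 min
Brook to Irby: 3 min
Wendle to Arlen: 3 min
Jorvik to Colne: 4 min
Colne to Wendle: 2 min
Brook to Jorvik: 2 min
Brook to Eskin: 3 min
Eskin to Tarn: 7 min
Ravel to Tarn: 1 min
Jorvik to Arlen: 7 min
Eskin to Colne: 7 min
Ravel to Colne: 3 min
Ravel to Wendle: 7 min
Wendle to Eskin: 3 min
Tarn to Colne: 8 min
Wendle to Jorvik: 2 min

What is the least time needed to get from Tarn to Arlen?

9 min

Running Dijkstra from Tarn:
Tarn: 0
Ravel: 1  (via Tarn)
Colne: 4  (via Ravel)
Brook: 4  (via Ravel)
Wendle: 6  (via Colne)
Jorvik: 6  (via Brook)
Irby: 7  (via Brook)
Eskin: 7  (via Tarn)
Arlen: 9  (via Wendle)
Shortest route: Tarn → Ravel → Colne → Wendle → Arlen = 9 min.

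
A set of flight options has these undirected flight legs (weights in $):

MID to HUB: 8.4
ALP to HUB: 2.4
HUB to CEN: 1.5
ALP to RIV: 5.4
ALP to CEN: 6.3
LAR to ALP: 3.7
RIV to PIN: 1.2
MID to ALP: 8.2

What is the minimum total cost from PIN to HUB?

Candidate routes:
PIN - RIV - ALP - CEN - HUB: 1.2+5.4+6.3+1.5 = 14.4
PIN - RIV - ALP - HUB: 1.2+5.4+2.4 = 9
Cheapest is PIN - RIV - ALP - HUB at $9.

$9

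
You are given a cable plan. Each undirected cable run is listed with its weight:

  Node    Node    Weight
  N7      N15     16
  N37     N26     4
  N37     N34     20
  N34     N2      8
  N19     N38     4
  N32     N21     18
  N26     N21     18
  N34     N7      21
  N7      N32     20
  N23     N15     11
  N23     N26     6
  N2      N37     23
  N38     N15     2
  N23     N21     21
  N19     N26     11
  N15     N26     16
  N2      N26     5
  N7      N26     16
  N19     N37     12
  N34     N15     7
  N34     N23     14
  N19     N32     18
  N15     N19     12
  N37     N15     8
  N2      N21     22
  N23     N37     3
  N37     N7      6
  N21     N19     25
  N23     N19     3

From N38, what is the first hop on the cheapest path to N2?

Candidate routes:
N38 - N15 - N37 - N26 - N2: 2+8+4+5 = 19
N38 - N19 - N23 - N37 - N26 - N2: 4+3+3+4+5 = 19
N38 - N19 - N23 - N26 - N2: 4+3+6+5 = 18
N38 - N15 - N34 - N2: 2+7+8 = 17
Cheapest is N38 - N15 - N34 - N2 at 17.
So from N38 the first move is to N15.

N15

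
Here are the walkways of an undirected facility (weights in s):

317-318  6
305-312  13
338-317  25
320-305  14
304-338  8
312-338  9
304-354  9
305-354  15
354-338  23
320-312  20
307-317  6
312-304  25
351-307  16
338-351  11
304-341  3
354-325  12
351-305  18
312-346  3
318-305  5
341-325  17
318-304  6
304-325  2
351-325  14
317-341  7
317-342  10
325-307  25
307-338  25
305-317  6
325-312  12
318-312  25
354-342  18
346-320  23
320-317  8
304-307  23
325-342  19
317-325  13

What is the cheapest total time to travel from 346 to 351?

23 s

Shortest distances from 346:
346: 0
312: 3  (via 346)
338: 12  (via 312)
325: 15  (via 312)
305: 16  (via 312)
304: 17  (via 325)
341: 20  (via 304)
318: 21  (via 305)
317: 22  (via 305)
351: 23  (via 338)
Shortest route: 346–312–338–351 = 23 s.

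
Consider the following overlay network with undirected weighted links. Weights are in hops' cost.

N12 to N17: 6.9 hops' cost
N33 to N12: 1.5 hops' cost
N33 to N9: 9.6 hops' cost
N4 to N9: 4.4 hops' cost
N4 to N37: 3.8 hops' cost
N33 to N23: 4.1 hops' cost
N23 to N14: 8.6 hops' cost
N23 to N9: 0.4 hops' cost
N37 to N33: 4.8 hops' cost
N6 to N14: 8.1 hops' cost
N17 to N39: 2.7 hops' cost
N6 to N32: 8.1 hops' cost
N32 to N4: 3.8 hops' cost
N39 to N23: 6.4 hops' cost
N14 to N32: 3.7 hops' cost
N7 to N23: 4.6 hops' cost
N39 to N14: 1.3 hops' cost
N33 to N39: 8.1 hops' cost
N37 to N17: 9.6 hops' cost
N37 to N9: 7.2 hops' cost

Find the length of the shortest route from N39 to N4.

8.8 hops' cost

Settle nodes by increasing distance from N39:
N39: 0
N14: 1.3  (via N39)
N17: 2.7  (via N39)
N32: 5  (via N14)
N23: 6.4  (via N39)
N9: 6.8  (via N23)
N33: 8.1  (via N39)
N4: 8.8  (via N32)
Shortest route: N39 → N14 → N32 → N4 = 8.8 hops' cost.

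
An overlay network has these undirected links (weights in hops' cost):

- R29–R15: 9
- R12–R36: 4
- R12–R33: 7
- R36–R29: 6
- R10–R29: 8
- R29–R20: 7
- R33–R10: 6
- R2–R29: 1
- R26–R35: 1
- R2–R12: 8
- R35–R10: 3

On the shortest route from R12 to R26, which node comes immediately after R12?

R33

Enumerating some paths:
R12 - R2 - R29 - R10 - R35 - R26: 8+1+8+3+1 = 21
R12 - R36 - R29 - R10 - R35 - R26: 4+6+8+3+1 = 22
R12 - R33 - R10 - R35 - R26: 7+6+3+1 = 17
Cheapest is R12 - R33 - R10 - R35 - R26 at 17 hops' cost.
So from R12 the first move is to R33.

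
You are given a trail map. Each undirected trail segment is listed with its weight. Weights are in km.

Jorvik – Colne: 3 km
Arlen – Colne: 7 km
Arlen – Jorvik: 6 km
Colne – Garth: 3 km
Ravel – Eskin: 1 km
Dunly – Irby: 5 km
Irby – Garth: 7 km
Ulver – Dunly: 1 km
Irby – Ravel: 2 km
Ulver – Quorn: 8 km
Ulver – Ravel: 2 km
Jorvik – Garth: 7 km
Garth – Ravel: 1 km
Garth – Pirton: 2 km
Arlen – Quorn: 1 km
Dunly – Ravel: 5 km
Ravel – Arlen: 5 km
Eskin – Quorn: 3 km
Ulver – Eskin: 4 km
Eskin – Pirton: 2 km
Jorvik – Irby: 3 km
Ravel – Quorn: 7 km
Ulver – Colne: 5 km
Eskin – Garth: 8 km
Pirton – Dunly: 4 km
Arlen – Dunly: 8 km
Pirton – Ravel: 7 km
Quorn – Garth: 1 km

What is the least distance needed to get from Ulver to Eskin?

Running Dijkstra from Ulver:
Ulver: 0
Dunly: 1  (via Ulver)
Ravel: 2  (via Ulver)
Eskin: 3  (via Ravel)
Shortest route: Ulver–Ravel–Eskin = 3 km.

3 km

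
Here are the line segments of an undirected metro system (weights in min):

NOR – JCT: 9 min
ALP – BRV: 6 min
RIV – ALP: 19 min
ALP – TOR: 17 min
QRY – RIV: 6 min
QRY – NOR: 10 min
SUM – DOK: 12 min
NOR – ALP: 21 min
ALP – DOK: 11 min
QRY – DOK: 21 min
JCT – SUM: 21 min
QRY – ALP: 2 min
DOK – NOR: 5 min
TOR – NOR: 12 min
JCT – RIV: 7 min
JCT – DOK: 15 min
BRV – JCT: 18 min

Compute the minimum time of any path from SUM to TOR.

Compare a few routes:
SUM → DOK → ALP → TOR: 12+11+17 = 40
SUM → DOK → NOR → TOR: 12+5+12 = 29
The minimum is 29 min via SUM → DOK → NOR → TOR.

29 min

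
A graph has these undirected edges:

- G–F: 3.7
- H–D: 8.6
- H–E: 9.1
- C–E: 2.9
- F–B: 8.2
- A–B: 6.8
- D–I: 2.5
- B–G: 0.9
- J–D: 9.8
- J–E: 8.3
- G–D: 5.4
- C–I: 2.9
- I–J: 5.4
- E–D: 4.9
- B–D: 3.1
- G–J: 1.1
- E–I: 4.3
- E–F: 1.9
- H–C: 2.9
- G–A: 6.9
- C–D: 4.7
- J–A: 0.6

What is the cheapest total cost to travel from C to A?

8.9

Shortest distances from C:
C: 0
E: 2.9  (via C)
H: 2.9  (via C)
I: 2.9  (via C)
D: 4.7  (via C)
F: 4.8  (via E)
B: 7.8  (via D)
J: 8.3  (via I)
G: 8.5  (via F)
A: 8.9  (via J)
Shortest route: C → I → J → A = 8.9.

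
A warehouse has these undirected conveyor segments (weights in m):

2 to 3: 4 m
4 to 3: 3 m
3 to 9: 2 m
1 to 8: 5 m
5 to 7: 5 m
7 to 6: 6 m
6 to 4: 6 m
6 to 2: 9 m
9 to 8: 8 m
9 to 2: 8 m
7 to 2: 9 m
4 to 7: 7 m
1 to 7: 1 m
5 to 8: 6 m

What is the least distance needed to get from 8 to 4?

13 m

Compare a few routes:
8 → 1 → 7 → 4: 5+1+7 = 13
8 → 5 → 7 → 4: 6+5+7 = 18
8 → 1 → 7 → 6 → 4: 5+1+6+6 = 18
8 → 1 → 7 → 2 → 3 → 4: 5+1+9+4+3 = 22
The minimum is 13 m via 8 → 1 → 7 → 4.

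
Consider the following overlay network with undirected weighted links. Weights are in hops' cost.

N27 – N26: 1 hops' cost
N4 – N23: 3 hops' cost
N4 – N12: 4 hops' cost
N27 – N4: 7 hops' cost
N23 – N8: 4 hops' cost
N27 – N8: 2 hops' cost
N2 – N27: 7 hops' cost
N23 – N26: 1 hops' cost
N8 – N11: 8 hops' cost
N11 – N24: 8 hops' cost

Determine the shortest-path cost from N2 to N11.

17 hops' cost

Settle nodes by increasing distance from N2:
N2: 0
N27: 7  (via N2)
N26: 8  (via N27)
N8: 9  (via N27)
N23: 9  (via N26)
N4: 12  (via N23)
N12: 16  (via N4)
N11: 17  (via N8)
Shortest route: N2–N27–N8–N11 = 17 hops' cost.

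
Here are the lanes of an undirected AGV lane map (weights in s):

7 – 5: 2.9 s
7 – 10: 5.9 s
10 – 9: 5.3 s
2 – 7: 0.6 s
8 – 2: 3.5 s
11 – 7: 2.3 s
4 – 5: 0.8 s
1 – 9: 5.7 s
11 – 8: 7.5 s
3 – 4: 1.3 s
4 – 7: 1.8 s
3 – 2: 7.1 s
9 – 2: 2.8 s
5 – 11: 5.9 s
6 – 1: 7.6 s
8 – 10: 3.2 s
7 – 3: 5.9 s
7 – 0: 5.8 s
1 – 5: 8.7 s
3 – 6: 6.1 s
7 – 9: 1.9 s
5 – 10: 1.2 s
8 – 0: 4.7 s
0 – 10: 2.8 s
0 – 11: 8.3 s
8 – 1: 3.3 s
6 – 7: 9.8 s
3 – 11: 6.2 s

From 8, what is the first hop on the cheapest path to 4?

Candidate routes:
8 - 2 - 7 - 5 - 4: 3.5+0.6+2.9+0.8 = 7.8
8 - 2 - 7 - 4: 3.5+0.6+1.8 = 5.9
8 - 10 - 5 - 7 - 4: 3.2+1.2+2.9+1.8 = 9.1
8 - 10 - 5 - 4: 3.2+1.2+0.8 = 5.2
The minimum is 5.2 s via 8 - 10 - 5 - 4.
So from 8 the first move is to 10.

10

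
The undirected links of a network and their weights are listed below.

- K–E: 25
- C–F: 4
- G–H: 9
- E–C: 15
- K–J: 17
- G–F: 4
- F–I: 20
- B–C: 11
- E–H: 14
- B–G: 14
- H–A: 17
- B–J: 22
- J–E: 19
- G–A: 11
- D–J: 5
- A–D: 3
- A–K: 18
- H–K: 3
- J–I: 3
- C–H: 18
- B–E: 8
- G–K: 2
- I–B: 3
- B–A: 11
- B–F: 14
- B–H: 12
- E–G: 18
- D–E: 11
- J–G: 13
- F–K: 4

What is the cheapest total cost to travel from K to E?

Candidate routes:
K → H → E: 3+14 = 17
K → H → B → E: 3+12+8 = 23
K → G → E: 2+18 = 20
K → F → C → E: 4+4+15 = 23
The minimum is 17 via K → H → E.

17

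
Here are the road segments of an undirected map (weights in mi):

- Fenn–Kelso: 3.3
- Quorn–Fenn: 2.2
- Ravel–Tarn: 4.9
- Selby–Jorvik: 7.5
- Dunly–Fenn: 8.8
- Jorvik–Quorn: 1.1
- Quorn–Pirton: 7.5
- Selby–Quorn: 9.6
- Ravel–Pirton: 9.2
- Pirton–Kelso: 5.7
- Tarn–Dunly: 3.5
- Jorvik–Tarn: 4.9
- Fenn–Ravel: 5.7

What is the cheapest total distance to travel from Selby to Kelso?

14.1 mi

Settle nodes by increasing distance from Selby:
Selby: 0
Jorvik: 7.5  (via Selby)
Quorn: 8.6  (via Jorvik)
Fenn: 10.8  (via Quorn)
Tarn: 12.4  (via Jorvik)
Kelso: 14.1  (via Fenn)
Shortest route: Selby → Jorvik → Quorn → Fenn → Kelso = 14.1 mi.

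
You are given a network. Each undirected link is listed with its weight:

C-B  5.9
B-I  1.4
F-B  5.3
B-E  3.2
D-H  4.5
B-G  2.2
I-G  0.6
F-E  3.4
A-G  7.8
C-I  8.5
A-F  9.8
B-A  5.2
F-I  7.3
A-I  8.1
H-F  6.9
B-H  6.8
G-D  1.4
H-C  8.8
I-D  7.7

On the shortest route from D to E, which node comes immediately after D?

Compare a few routes:
D–G–B–E: 1.4+2.2+3.2 = 6.8
D–G–I–B–F–E: 1.4+0.6+1.4+5.3+3.4 = 12.1
D–G–I–B–E: 1.4+0.6+1.4+3.2 = 6.6
Cheapest is D–G–I–B–E at 6.6.
So from D the first move is to G.

G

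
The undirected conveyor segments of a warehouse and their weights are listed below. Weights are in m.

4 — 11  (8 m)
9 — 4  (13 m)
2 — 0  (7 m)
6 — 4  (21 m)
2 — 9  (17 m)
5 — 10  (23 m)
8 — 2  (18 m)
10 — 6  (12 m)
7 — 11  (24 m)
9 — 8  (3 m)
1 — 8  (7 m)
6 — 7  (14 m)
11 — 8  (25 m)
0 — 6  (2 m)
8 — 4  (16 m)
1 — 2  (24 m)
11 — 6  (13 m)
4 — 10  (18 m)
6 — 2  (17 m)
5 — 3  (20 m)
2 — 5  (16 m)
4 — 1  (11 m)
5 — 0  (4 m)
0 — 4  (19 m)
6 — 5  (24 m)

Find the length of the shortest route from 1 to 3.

54 m

Settle nodes by increasing distance from 1:
1: 0
8: 7  (via 1)
9: 10  (via 8)
4: 11  (via 1)
11: 19  (via 4)
2: 24  (via 1)
10: 29  (via 4)
0: 30  (via 4)
6: 32  (via 4)
5: 34  (via 0)
7: 43  (via 11)
3: 54  (via 5)
Shortest route: 1–4–0–5–3 = 54 m.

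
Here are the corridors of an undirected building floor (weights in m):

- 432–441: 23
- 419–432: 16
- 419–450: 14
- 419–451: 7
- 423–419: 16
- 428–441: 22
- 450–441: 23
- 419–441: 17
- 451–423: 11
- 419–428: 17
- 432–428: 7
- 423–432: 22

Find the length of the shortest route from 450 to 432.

30 m

Candidate routes:
450 → 419 → 428 → 432: 14+17+7 = 38
450 → 441 → 432: 23+23 = 46
450 → 441 → 428 → 432: 23+22+7 = 52
450 → 419 → 432: 14+16 = 30
The minimum is 30 m via 450 → 419 → 432.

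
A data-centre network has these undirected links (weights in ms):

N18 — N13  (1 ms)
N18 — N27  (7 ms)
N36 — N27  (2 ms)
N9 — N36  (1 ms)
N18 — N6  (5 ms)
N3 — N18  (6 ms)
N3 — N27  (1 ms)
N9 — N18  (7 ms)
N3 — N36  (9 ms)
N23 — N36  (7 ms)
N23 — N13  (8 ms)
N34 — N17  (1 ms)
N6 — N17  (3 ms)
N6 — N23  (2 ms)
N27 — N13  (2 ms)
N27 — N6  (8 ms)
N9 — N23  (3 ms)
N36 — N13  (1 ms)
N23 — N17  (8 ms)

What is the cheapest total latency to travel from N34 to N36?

10 ms

Shortest distances from N34:
N34: 0
N17: 1  (via N34)
N6: 4  (via N17)
N23: 6  (via N6)
N18: 9  (via N6)
N9: 9  (via N23)
N36: 10  (via N9)
Shortest route: N34 → N17 → N6 → N23 → N9 → N36 = 10 ms.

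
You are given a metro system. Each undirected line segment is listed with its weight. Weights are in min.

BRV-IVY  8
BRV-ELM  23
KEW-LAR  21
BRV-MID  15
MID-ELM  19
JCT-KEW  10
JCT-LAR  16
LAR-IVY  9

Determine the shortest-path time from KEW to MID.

Settle nodes by increasing distance from KEW:
KEW: 0
JCT: 10  (via KEW)
LAR: 21  (via KEW)
IVY: 30  (via LAR)
BRV: 38  (via IVY)
MID: 53  (via BRV)
Shortest route: KEW → LAR → IVY → BRV → MID = 53 min.

53 min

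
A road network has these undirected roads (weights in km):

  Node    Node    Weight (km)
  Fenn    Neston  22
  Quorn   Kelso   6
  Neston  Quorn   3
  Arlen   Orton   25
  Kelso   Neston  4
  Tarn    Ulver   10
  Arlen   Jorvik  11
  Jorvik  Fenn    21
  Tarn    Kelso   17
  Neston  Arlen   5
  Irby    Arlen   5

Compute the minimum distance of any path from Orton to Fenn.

Compare a few routes:
Orton - Arlen - Neston - Fenn: 25+5+22 = 52
Orton - Arlen - Jorvik - Fenn: 25+11+21 = 57
Cheapest is Orton - Arlen - Neston - Fenn at 52 km.

52 km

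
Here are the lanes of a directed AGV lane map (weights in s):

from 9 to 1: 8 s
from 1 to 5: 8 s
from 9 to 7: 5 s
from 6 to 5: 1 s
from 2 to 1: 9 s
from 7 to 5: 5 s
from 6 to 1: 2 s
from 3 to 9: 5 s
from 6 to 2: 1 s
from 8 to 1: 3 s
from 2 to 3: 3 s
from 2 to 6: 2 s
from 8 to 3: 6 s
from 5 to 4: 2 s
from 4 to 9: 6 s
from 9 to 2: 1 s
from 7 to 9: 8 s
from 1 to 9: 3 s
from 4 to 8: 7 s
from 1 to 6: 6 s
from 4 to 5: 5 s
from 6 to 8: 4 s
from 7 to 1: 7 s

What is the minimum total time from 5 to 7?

Compare a few routes:
5 - 4 - 9 - 7: 2+6+5 = 13
5 - 4 - 8 - 1 - 9 - 7: 2+7+3+3+5 = 20
Cheapest is 5 - 4 - 9 - 7 at 13 s.

13 s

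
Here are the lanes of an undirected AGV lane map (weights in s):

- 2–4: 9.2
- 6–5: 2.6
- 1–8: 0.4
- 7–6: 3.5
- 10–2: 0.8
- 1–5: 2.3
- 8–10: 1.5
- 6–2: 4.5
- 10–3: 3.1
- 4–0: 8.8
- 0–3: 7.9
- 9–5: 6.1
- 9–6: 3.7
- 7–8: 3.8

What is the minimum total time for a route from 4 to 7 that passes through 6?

Best 4 to 6: 4 → 2 → 6 costing 13.7
Shortest 6→7: 6 → 7 = 3.5
Total via 6: 13.7 + 3.5 = 17.2 s.

17.2 s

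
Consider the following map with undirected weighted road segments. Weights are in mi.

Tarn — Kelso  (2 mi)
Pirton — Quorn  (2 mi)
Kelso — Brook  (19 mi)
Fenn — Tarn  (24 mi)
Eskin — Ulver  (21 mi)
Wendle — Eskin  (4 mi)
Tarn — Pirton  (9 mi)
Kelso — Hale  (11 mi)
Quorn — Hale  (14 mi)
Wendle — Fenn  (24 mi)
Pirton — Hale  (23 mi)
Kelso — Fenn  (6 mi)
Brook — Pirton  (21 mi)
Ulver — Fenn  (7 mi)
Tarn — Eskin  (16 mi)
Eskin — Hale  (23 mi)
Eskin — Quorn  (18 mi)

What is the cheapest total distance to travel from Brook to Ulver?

Settle nodes by increasing distance from Brook:
Brook: 0
Kelso: 19  (via Brook)
Pirton: 21  (via Brook)
Tarn: 21  (via Kelso)
Quorn: 23  (via Pirton)
Fenn: 25  (via Kelso)
Hale: 30  (via Kelso)
Ulver: 32  (via Fenn)
Shortest route: Brook–Kelso–Fenn–Ulver = 32 mi.

32 mi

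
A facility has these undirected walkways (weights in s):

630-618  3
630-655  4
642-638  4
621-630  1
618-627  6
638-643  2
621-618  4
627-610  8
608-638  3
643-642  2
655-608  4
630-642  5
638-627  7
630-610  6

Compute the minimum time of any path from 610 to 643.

13 s

Settle nodes by increasing distance from 610:
610: 0
630: 6  (via 610)
621: 7  (via 630)
627: 8  (via 610)
618: 9  (via 630)
655: 10  (via 630)
642: 11  (via 630)
643: 13  (via 642)
Shortest route: 610–630–642–643 = 13 s.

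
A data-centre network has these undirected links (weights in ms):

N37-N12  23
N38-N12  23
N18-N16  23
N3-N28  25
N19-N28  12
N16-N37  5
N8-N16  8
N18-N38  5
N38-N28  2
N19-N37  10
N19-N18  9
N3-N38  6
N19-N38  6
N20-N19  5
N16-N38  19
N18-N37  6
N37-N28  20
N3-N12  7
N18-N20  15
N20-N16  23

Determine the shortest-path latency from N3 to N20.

17 ms

Enumerating some paths:
N3–N38–N28–N19–N20: 6+2+12+5 = 25
N3–N38–N19–N20: 6+6+5 = 17
Cheapest is N3–N38–N19–N20 at 17 ms.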